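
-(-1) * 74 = 74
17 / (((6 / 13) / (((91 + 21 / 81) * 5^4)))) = 170170000 / 81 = 2100864.20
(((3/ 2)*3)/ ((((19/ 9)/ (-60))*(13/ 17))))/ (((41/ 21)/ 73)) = -63328230/ 10127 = -6253.40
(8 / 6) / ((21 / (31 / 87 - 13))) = -4400 / 5481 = -0.80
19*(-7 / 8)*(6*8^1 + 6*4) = -1197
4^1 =4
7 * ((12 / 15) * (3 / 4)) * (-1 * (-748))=15708 / 5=3141.60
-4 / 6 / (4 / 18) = -3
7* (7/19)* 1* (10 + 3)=637/19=33.53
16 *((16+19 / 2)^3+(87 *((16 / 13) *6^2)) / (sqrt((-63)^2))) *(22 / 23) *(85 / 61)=45313035900 / 127673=354914.79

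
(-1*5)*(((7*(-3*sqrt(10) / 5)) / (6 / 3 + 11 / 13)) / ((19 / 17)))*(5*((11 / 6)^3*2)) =10295285*sqrt(10) / 25308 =1286.41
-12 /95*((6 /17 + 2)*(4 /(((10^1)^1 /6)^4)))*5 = -31104 /40375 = -0.77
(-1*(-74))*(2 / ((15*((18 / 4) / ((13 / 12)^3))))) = 81289 / 29160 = 2.79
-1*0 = 0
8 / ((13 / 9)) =72 / 13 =5.54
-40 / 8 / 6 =-5 / 6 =-0.83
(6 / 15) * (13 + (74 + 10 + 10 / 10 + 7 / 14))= 197 / 5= 39.40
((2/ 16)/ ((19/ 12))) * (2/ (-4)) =-0.04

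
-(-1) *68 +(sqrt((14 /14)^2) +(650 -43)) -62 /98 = 33093 /49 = 675.37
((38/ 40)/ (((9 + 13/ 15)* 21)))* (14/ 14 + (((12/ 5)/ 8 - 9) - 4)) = -2223/ 41440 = -0.05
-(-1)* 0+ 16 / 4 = 4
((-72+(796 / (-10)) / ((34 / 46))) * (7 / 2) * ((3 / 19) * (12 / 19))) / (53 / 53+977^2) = -962262 / 14644876525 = -0.00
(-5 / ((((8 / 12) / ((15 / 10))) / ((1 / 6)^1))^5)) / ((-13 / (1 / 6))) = 405 / 851968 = 0.00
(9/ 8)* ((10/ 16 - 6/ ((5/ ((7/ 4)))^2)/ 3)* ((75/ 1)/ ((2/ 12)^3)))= 6925.50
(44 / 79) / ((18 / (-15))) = -110 / 237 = -0.46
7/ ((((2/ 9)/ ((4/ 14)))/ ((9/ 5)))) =16.20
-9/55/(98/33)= -27/490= -0.06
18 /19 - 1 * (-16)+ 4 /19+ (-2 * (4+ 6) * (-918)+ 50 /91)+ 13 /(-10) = 317728083 /17290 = 18376.41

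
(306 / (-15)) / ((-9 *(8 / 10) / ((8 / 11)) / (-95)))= -6460 / 33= -195.76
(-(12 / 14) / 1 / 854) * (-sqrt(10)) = 3 * sqrt(10) / 2989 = 0.00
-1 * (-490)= 490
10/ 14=5/ 7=0.71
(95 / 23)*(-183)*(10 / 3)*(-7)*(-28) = -11358200 / 23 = -493834.78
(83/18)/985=83/17730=0.00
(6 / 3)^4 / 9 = 16 / 9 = 1.78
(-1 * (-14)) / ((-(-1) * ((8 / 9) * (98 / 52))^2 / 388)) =1327833 / 686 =1935.62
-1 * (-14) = 14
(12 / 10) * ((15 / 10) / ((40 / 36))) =81 / 50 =1.62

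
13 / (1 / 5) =65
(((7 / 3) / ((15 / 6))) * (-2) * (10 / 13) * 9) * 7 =-1176 / 13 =-90.46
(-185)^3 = -6331625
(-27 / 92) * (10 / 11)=-135 / 506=-0.27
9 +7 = 16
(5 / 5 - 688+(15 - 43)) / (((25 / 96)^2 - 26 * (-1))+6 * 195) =-6589440 / 11022961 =-0.60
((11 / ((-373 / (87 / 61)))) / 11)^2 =7569 / 517699009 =0.00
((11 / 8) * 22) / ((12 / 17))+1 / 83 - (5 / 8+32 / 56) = 1162087 / 27888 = 41.67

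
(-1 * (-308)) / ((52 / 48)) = 3696 / 13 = 284.31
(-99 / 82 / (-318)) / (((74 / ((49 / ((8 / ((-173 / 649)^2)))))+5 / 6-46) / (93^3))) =116781036767703 / 4774857895306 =24.46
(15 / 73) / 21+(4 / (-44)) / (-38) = 2601 / 213598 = 0.01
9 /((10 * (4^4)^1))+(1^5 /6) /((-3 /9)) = -1271 /2560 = -0.50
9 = 9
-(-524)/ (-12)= -131/ 3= -43.67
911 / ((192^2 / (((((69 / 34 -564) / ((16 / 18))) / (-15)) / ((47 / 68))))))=5802159 / 3850240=1.51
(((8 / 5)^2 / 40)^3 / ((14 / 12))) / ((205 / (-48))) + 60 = 60.00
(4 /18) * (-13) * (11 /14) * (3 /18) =-143 /378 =-0.38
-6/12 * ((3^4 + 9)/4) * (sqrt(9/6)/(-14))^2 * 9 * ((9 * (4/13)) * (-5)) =54675/5096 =10.73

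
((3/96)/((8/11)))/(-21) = -11/5376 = -0.00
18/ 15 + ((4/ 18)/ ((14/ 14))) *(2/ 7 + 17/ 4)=1391/ 630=2.21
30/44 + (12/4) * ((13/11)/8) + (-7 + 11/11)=-39/8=-4.88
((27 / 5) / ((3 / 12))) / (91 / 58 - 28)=-2088 / 2555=-0.82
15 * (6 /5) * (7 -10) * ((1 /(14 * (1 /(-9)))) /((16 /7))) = 243 /16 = 15.19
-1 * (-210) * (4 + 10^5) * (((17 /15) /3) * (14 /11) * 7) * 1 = 2332493296 /33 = 70681615.03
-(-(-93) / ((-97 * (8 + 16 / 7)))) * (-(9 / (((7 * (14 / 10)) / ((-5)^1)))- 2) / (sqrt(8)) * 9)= 30039 * sqrt(2) / 21728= 1.96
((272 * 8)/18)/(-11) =-1088/99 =-10.99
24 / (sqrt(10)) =12*sqrt(10) / 5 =7.59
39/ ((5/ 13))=507/ 5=101.40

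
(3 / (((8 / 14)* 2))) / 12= 7 / 32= 0.22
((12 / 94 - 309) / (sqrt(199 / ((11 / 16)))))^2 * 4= 2318176179 / 1758364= 1318.37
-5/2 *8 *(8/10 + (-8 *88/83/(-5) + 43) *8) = -594896/83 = -7167.42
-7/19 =-0.37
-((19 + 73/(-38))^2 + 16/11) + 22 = -4306867/15884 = -271.14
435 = 435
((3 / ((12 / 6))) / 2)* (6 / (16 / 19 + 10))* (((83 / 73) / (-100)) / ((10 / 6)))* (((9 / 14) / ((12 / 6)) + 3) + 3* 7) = -28996299 / 421064000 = -0.07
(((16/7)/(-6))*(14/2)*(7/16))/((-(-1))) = -1.17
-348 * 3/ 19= -1044/ 19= -54.95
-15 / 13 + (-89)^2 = 7919.85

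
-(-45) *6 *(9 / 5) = 486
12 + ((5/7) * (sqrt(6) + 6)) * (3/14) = 15 * sqrt(6)/98 + 633/49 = 13.29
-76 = -76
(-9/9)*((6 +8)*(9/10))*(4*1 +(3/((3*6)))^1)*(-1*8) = 420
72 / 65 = 1.11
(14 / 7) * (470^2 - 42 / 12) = 441793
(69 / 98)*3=207 / 98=2.11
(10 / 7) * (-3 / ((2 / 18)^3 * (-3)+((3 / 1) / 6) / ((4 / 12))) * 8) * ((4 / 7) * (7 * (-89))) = 41523840 / 5089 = 8159.53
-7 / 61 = -0.11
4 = 4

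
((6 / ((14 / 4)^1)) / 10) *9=54 / 35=1.54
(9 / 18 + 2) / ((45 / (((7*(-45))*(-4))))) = 70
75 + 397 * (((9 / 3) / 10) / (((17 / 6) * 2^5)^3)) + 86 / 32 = 15633591197 / 201236480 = 77.69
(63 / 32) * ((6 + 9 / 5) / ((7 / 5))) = 351 / 32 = 10.97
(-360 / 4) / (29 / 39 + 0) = -3510 / 29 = -121.03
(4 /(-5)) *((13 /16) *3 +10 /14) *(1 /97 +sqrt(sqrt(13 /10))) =-353 *10^(3 /4) *13^(1 /4) /1400-353 /13580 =-2.72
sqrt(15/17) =0.94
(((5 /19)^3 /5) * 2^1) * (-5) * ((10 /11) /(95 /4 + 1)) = -10000 /7469451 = -0.00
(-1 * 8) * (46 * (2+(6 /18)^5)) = -179216 /243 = -737.51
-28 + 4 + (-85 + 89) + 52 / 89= -1728 / 89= -19.42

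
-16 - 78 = -94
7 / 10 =0.70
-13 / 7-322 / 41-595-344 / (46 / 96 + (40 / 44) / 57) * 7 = -5468.22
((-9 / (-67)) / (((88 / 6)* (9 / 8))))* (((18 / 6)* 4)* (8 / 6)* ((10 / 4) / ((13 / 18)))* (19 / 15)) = 5472 / 9581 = 0.57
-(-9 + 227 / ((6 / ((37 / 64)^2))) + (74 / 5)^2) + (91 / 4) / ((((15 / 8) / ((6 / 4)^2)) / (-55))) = -1059339251 / 614400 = -1724.18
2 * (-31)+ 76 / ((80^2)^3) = -4063231999981 / 65536000000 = -62.00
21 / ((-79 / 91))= -24.19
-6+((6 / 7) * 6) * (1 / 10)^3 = -10491 / 1750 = -5.99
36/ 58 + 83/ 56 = 3415/ 1624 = 2.10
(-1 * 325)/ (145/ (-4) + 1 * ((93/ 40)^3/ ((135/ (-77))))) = 7.49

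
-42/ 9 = -14/ 3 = -4.67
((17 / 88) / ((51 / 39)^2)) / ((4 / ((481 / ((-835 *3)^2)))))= 81289 / 37549749600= 0.00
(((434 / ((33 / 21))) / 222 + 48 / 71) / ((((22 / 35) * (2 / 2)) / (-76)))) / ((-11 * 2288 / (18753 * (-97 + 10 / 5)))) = -65735022014725 / 4000038328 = -16433.60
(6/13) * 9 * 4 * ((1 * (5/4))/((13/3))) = 810/169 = 4.79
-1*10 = -10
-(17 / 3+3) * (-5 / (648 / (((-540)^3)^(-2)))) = 13 / 4820130755942400000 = 0.00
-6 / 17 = -0.35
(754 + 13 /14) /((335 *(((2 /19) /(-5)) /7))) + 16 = -196523 /268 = -733.29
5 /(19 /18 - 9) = -90 /143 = -0.63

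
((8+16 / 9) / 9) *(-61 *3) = -5368 / 27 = -198.81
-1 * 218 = -218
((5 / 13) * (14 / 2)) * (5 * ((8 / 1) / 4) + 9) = 665 / 13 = 51.15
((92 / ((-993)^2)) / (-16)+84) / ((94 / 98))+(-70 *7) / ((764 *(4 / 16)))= 3009918301439 / 35407047492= 85.01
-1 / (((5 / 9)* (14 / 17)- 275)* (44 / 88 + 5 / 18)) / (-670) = -1377 / 197003450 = -0.00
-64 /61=-1.05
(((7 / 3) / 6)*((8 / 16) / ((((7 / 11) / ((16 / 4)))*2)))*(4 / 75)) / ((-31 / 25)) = -22 / 837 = -0.03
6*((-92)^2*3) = 152352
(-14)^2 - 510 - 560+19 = -855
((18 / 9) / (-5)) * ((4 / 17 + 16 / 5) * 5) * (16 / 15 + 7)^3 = -1034591624 / 286875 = -3606.42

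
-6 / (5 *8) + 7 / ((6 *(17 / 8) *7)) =-73 / 1020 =-0.07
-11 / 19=-0.58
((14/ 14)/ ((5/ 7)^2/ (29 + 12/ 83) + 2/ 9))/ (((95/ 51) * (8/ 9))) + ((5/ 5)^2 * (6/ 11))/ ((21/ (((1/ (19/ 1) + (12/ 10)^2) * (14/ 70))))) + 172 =65298116067453/ 374143231000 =174.53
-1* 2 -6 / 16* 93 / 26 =-695 / 208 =-3.34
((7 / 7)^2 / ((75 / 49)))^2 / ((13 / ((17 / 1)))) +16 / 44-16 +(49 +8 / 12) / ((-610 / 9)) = -1551589711 / 98133750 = -15.81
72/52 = 18/13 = 1.38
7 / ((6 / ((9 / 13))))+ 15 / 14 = 171 / 91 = 1.88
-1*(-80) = 80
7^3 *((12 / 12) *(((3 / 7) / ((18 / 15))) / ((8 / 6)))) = 735 / 8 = 91.88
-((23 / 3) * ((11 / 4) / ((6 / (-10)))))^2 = -1234.74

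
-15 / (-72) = 5 / 24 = 0.21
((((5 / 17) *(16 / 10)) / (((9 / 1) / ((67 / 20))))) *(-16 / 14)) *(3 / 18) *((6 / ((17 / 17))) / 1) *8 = -8576 / 5355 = -1.60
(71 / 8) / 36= 71 / 288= 0.25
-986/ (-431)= 986/ 431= 2.29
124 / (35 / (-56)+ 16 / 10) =4960 / 39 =127.18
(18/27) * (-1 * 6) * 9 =-36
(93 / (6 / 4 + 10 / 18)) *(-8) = -13392 / 37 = -361.95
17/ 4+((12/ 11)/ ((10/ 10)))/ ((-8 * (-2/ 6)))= 205/ 44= 4.66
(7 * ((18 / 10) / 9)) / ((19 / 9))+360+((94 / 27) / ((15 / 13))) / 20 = 27764639 / 76950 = 360.81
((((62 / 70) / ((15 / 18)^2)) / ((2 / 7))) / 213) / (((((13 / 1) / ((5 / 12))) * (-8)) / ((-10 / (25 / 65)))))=31 / 14200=0.00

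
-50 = -50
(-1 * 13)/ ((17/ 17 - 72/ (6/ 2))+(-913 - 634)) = 13/ 1570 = 0.01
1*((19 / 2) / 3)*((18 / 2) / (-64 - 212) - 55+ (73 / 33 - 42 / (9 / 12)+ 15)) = -5411941 / 18216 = -297.10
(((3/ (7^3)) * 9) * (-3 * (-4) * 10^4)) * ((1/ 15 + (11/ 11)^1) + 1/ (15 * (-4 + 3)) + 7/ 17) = 77760000/ 5831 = 13335.62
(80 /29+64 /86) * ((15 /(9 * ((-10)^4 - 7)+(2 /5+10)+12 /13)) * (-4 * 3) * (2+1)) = -153316800 /7290761327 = -0.02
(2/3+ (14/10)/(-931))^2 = 1760929/3980025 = 0.44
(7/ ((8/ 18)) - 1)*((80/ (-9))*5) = -5900/ 9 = -655.56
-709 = -709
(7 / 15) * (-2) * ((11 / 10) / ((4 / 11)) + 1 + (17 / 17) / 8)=-581 / 150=-3.87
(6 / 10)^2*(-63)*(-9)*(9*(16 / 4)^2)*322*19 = 4495702176 / 25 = 179828087.04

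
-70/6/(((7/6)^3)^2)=-77760/16807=-4.63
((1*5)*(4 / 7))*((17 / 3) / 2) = 170 / 21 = 8.10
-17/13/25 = -17/325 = -0.05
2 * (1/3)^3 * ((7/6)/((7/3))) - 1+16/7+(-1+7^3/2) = 64949/378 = 171.82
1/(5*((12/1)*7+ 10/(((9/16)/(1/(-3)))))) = 27/10540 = 0.00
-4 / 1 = -4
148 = 148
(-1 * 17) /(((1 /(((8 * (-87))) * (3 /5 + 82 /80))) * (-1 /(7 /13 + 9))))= -183396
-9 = -9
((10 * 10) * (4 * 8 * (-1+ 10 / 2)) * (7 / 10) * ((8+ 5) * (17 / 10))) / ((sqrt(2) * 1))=99008 * sqrt(2)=140018.46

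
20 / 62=10 / 31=0.32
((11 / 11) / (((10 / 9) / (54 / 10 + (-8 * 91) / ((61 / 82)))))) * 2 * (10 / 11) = -5342994 / 3355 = -1592.55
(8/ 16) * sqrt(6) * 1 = sqrt(6)/ 2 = 1.22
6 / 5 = 1.20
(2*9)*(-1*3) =-54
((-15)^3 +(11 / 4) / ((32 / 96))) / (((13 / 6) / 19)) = -29523.81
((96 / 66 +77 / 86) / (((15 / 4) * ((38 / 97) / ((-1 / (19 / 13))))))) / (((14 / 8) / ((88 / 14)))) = -786864 / 200165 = -3.93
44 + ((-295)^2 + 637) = 87706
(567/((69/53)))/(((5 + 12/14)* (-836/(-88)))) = 140238/17917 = 7.83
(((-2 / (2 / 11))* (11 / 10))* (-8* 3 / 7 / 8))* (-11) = -3993 / 70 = -57.04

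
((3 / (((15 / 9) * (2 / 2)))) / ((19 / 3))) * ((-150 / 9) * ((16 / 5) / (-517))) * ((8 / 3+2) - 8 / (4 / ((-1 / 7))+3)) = 3264 / 22325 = 0.15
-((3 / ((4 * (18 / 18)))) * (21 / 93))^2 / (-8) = 441 / 123008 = 0.00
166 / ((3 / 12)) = 664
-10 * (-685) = 6850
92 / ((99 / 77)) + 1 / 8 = 71.68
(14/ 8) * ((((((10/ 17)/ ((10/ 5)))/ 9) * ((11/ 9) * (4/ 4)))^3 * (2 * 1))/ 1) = 1164625/ 5221939266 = 0.00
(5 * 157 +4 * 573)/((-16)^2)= 3077/256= 12.02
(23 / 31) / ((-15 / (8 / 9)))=-184 / 4185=-0.04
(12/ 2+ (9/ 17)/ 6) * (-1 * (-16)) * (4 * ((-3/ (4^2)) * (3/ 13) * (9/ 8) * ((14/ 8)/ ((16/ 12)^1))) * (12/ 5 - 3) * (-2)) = -29.87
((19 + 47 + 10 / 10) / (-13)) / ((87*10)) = -67 / 11310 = -0.01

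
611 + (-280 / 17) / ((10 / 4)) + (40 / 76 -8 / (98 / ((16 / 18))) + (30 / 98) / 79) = 6806593466 / 11252997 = 604.87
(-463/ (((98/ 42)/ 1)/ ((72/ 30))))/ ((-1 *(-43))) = -16668/ 1505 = -11.08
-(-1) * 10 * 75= 750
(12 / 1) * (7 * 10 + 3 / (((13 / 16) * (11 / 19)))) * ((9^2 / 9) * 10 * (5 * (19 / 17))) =1120597200 / 2431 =460961.42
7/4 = 1.75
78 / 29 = 2.69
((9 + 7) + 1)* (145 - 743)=-10166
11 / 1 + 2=13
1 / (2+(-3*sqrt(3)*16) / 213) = 0.62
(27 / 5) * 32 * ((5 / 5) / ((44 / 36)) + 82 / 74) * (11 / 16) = 42336 / 185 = 228.84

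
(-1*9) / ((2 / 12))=-54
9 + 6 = 15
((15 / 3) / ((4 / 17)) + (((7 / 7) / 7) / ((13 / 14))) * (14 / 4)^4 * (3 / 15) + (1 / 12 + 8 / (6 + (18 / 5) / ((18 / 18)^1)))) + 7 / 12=14231 / 520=27.37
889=889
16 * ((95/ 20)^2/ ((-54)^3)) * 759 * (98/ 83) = -4475317/ 2178252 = -2.05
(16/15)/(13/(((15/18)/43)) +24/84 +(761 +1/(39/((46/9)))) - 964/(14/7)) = 13104/11673413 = 0.00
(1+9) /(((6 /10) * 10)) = 5 /3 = 1.67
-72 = -72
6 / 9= 0.67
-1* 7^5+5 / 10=-33613 / 2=-16806.50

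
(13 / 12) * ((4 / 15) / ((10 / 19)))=247 / 450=0.55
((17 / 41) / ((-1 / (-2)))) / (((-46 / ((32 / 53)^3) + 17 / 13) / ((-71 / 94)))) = 257081344 / 85242184265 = 0.00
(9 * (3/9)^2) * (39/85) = 39/85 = 0.46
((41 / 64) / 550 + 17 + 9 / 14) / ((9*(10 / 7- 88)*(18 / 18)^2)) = -4347487 / 191980800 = -0.02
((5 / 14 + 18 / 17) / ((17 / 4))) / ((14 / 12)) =4044 / 14161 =0.29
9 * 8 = 72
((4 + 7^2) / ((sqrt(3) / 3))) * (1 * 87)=4611 * sqrt(3)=7986.49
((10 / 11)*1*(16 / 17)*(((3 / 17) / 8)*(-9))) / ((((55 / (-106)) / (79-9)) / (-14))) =-11219040 / 34969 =-320.83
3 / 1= 3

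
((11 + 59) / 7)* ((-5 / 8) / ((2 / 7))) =-175 / 8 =-21.88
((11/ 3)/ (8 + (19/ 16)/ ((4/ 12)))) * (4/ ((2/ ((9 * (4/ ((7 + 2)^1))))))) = 1408/ 555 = 2.54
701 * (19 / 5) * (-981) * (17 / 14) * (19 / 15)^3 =-169280853913 / 26250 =-6448794.43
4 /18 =2 /9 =0.22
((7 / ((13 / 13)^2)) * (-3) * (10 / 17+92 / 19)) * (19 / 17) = -36834 / 289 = -127.45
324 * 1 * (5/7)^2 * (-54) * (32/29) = -13996800/1421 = -9849.96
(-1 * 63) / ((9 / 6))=-42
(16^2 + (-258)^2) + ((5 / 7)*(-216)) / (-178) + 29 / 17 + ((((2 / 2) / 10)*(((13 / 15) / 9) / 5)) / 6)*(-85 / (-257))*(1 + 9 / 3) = 368314073274086 / 5511821175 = 66822.57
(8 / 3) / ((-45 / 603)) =-536 / 15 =-35.73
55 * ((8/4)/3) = 110/3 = 36.67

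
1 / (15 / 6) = 2 / 5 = 0.40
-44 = -44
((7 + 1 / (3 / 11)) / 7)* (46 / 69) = 64 / 63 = 1.02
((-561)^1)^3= -176558481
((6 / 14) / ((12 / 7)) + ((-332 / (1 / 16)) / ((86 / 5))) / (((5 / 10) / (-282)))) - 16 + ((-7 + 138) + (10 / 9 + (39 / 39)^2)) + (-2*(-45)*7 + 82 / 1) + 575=175588.55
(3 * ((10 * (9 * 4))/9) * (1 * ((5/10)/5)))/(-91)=-12/91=-0.13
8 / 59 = 0.14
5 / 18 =0.28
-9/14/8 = -9/112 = -0.08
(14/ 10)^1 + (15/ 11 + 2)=262/ 55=4.76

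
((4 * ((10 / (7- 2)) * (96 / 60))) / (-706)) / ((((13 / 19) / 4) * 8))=-304 / 22945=-0.01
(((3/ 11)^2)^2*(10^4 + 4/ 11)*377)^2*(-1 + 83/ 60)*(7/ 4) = 37848993204932530803/ 129687123005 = 291848506.84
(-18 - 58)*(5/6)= -190/3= -63.33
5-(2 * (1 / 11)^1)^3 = 6647 / 1331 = 4.99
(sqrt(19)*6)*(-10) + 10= 10 - 60*sqrt(19)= -251.53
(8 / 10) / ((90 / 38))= 0.34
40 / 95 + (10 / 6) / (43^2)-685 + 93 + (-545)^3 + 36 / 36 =-17060936167417 / 105393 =-161879215.58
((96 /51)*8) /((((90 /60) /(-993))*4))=-42368 /17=-2492.24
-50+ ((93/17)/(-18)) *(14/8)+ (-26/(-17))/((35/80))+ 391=982361/2856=343.96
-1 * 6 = -6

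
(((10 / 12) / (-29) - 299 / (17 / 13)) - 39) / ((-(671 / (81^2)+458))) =1731633795 / 2963530474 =0.58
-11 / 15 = -0.73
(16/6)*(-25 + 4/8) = -196/3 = -65.33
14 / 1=14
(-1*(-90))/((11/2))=180/11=16.36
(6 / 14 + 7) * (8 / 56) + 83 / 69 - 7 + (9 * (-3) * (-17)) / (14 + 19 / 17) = 22266859 / 868917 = 25.63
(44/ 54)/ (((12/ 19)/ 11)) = 2299/ 162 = 14.19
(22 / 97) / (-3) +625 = 181853 / 291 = 624.92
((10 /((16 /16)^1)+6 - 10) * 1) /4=3 /2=1.50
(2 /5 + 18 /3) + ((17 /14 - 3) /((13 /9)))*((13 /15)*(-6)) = 449 /35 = 12.83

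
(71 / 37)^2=5041 / 1369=3.68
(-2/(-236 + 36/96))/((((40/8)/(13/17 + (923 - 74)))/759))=175432224/160225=1094.91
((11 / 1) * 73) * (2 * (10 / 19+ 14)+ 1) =458513 / 19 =24132.26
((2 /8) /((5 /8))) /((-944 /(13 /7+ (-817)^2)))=-1168109 /4130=-282.84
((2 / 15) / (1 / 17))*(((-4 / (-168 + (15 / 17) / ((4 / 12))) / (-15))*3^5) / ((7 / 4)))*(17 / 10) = -707472 / 819875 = -0.86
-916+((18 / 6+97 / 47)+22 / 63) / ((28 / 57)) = -6252511 / 6909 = -904.98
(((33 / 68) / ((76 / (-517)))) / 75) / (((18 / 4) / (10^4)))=-97.82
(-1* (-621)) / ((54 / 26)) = 299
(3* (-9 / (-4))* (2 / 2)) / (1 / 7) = 189 / 4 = 47.25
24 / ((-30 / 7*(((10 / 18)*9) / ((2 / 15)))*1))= -56 / 375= -0.15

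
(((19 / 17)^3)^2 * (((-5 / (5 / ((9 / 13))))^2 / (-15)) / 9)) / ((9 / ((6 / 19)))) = -4952198 / 20396245805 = -0.00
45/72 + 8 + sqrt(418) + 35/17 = 1453/136 + sqrt(418) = 31.13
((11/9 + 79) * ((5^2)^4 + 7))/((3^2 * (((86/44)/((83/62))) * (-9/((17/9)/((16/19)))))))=-5198264000831/8745813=-594371.73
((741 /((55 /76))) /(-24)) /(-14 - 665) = 4693 /74690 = 0.06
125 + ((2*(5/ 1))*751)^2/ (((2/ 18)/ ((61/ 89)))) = 30963666025/ 89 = 347906359.83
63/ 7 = 9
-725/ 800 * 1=-29/ 32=-0.91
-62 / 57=-1.09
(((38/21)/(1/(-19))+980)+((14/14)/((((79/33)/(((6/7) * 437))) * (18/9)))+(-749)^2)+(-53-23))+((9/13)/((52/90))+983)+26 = 562959.05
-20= -20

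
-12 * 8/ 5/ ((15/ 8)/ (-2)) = 512/ 25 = 20.48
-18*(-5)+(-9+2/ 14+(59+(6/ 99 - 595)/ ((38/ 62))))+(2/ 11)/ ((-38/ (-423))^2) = -12251173/ 15162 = -808.02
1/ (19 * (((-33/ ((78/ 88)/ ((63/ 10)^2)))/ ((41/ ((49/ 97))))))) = -1292525/ 447111819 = -0.00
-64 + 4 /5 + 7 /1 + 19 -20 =-286 /5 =-57.20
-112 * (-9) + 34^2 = 2164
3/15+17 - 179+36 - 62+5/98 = -187.75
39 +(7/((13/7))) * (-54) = -2139/13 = -164.54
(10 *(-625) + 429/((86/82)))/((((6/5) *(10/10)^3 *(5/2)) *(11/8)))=-2009288/1419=-1415.99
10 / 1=10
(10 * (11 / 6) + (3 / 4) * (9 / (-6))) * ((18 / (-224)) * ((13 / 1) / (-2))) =2301 / 256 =8.99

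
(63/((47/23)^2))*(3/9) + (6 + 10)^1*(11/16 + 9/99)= 424832/24299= 17.48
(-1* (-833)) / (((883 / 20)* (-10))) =-1666 / 883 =-1.89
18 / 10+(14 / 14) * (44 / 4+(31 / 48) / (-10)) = 6113 / 480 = 12.74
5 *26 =130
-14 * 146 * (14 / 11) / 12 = -7154 / 33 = -216.79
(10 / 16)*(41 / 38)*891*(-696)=-15890985 / 38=-418183.82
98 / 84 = 7 / 6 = 1.17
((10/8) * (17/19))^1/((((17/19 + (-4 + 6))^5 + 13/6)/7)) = 232622985/6103791074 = 0.04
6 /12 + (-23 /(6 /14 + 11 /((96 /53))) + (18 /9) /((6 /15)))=17147 /8738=1.96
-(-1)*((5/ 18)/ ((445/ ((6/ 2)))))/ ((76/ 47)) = 47/ 40584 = 0.00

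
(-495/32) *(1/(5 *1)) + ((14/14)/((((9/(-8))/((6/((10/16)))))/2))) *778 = -6374861/480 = -13280.96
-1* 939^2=-881721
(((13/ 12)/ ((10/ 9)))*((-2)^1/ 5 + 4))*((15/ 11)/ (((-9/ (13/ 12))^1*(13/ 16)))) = -39/ 55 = -0.71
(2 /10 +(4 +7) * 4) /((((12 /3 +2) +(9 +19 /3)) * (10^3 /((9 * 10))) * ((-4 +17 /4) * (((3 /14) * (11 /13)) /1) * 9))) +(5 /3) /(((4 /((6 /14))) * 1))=0.64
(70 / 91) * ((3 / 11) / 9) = 10 / 429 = 0.02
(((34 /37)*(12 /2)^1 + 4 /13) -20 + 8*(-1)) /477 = -3556 /76479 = -0.05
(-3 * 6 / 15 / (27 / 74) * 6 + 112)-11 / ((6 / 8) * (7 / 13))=2276 / 35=65.03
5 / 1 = 5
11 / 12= 0.92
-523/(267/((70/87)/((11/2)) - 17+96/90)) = 39507943/1277595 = 30.92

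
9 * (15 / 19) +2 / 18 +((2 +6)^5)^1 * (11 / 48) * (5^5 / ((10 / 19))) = 7624321234 / 171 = 44586673.88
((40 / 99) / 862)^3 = 8000 / 77685040104309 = 0.00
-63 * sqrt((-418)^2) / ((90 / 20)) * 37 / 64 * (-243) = 13153833 / 16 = 822114.56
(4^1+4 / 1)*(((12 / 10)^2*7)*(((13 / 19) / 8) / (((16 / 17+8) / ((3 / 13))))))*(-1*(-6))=9639 / 9025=1.07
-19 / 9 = -2.11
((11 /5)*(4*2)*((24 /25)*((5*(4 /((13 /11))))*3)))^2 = 77720518656 /105625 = 735815.56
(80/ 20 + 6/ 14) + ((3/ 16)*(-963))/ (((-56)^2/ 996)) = -663809/ 12544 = -52.92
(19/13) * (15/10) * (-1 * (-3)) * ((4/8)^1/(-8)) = -171/416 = -0.41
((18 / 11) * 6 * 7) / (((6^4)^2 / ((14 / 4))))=0.00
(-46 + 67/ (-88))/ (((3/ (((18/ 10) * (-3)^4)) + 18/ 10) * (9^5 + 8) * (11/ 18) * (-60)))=2999835/ 252907586624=0.00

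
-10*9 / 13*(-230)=20700 / 13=1592.31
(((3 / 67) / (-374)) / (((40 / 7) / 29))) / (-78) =203 / 26060320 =0.00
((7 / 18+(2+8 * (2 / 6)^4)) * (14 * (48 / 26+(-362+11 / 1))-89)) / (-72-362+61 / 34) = 34098481 / 1190295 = 28.65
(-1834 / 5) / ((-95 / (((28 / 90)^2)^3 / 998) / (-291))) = -669744697664 / 656066682421875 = -0.00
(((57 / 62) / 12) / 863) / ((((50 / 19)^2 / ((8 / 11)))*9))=6859 / 6621367500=0.00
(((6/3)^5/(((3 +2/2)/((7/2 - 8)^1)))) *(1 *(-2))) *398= 28656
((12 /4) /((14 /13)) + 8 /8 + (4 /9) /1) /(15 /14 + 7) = 533 /1017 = 0.52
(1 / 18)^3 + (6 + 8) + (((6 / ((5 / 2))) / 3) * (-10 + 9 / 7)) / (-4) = 3213467 / 204120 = 15.74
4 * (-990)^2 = 3920400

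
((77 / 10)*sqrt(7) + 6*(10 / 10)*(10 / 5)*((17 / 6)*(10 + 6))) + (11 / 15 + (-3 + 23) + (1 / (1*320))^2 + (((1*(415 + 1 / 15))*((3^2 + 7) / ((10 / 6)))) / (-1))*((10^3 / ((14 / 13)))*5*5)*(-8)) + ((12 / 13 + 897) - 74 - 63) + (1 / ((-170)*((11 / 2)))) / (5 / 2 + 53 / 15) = 77*sqrt(7) / 10 + 700193324075613146791 / 946199654400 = 740005917.46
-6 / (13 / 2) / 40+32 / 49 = 4013 / 6370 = 0.63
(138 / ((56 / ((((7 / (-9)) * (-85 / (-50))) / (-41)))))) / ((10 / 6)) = 391 / 8200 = 0.05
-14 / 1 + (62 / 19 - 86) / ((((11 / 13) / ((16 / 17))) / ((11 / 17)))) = -403850 / 5491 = -73.55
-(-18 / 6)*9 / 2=13.50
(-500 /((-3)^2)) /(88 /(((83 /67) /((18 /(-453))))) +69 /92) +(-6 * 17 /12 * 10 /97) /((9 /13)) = 463317395 /18141813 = 25.54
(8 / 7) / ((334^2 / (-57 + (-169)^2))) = 8144 / 27889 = 0.29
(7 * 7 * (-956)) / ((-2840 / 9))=105399 / 710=148.45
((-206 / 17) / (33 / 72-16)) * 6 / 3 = 9888 / 6341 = 1.56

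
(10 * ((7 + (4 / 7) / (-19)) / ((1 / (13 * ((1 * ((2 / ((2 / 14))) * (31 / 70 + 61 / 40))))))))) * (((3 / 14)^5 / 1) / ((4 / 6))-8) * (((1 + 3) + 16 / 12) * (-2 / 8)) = 1002358776315 / 3764768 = 266247.16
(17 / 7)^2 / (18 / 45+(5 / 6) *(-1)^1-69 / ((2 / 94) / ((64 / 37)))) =-320790 / 305125009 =-0.00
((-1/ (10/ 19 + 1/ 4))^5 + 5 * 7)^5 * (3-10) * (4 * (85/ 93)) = -4561381652450872474483260003993043213440540171826329540/ 5789778975665430014846530942270507350031366469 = -787833468.54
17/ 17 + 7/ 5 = 12/ 5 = 2.40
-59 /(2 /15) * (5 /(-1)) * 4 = 8850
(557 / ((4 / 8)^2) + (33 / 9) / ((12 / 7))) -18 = 79637 / 36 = 2212.14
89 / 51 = 1.75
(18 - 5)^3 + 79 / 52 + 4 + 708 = 151347 / 52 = 2910.52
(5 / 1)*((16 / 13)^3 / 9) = 1.04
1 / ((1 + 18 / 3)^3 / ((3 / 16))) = 3 / 5488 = 0.00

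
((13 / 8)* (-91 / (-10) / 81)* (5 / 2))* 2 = 1183 / 1296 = 0.91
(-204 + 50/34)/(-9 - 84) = 3443/1581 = 2.18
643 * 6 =3858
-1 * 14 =-14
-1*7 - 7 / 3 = -28 / 3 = -9.33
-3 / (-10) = 3 / 10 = 0.30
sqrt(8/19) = 2 * sqrt(38)/19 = 0.65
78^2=6084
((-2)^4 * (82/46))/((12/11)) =1804/69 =26.14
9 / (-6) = -3 / 2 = -1.50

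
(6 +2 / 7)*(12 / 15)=176 / 35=5.03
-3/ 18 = -1/ 6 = -0.17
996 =996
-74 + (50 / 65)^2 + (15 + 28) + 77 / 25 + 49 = 91563 / 4225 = 21.67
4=4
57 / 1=57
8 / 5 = 1.60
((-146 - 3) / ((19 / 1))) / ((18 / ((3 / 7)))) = -149 / 798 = -0.19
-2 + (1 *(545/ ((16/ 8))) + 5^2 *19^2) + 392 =19375/ 2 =9687.50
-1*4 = -4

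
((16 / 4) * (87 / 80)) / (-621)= -29 / 4140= -0.01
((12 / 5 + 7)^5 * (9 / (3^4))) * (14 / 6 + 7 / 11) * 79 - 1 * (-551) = 1776100441069 / 928125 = 1913643.57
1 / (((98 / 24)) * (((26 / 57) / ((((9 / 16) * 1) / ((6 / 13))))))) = 513 / 784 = 0.65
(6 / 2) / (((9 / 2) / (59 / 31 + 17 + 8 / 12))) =3640 / 279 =13.05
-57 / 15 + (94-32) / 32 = -149 / 80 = -1.86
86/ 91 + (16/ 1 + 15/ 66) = 34379/ 2002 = 17.17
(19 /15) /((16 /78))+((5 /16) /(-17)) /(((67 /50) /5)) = 34776 /5695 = 6.11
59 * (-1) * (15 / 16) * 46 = -20355 / 8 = -2544.38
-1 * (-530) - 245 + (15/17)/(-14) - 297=-2871/238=-12.06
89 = 89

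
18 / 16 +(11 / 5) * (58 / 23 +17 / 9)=89659 / 8280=10.83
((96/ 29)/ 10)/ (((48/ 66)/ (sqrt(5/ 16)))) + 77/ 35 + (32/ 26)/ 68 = 33 * sqrt(5)/ 290 + 2451/ 1105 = 2.47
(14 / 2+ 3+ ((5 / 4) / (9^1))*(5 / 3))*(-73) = -746.90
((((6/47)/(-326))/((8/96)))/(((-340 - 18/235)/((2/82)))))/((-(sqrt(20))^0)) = -90/267045997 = -0.00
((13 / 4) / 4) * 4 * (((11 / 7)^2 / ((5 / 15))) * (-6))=-144.46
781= 781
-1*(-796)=796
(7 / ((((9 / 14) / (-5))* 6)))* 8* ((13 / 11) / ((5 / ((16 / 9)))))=-81536 / 2673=-30.50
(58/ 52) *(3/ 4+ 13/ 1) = 1595/ 104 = 15.34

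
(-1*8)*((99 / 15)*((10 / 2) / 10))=-132 / 5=-26.40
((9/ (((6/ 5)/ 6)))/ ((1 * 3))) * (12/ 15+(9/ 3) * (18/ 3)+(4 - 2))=312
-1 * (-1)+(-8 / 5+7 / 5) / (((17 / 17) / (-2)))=7 / 5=1.40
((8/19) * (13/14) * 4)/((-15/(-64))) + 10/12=9983/1330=7.51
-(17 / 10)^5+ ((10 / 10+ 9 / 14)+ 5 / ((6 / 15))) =-38999 / 700000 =-0.06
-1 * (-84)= 84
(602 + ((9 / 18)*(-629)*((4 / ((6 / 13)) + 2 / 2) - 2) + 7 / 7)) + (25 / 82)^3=-2990848841 / 1654104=-1808.14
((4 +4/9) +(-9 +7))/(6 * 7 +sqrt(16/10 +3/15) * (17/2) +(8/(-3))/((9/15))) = 148720/2074199-20196 * sqrt(5)/2074199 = 0.05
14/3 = 4.67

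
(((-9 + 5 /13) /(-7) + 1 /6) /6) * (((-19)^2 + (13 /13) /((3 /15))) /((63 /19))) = 126331 /4914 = 25.71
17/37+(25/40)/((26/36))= 2549/1924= 1.32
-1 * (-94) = 94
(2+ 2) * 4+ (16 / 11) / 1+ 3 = 225 / 11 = 20.45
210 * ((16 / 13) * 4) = 13440 / 13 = 1033.85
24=24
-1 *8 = -8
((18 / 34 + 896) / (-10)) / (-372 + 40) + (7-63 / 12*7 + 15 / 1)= -817249 / 56440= -14.48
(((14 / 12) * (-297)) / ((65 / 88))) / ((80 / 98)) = -373527 / 650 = -574.66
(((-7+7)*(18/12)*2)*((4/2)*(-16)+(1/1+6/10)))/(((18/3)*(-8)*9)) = 0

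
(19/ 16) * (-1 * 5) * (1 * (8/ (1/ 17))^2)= -109820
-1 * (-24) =24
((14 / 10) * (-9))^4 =15752961 / 625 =25204.74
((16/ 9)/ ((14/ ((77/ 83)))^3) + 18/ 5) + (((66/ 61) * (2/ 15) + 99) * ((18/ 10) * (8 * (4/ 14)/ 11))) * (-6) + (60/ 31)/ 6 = -372221148417938/ 1702967516775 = -218.57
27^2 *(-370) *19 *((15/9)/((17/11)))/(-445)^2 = -3758238/134657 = -27.91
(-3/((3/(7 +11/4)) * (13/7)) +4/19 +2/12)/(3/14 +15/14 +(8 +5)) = -7777/22800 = -0.34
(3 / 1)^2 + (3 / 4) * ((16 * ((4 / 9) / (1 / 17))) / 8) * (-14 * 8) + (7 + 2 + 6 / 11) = -41276 / 33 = -1250.79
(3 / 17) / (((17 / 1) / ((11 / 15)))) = 11 / 1445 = 0.01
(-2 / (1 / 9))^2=324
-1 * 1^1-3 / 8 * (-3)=1 / 8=0.12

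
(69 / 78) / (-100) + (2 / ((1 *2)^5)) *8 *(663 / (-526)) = -436999 / 683800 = -0.64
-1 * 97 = -97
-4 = -4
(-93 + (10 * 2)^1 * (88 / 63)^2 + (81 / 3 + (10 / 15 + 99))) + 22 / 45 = 1452217 / 19845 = 73.18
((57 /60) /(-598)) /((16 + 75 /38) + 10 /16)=-361 /4226365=-0.00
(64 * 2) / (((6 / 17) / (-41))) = -44608 / 3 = -14869.33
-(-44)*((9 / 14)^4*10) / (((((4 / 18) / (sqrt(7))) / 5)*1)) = 16238475*sqrt(7) / 9604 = 4473.45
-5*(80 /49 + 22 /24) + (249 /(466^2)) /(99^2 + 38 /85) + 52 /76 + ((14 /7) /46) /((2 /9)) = -11.87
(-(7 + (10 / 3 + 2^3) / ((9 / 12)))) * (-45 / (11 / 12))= 11940 / 11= 1085.45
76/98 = 38/49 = 0.78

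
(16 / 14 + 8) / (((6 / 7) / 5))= 160 / 3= 53.33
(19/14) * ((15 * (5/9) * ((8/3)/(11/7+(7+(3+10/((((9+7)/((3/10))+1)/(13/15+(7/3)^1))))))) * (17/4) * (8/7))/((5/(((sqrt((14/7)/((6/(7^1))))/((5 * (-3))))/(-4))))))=105298 * sqrt(21)/7867125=0.06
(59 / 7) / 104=0.08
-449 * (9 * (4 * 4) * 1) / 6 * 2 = -21552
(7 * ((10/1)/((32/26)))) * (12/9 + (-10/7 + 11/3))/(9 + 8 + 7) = 1625/192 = 8.46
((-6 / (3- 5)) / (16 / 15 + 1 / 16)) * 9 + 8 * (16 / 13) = 118928 / 3523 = 33.76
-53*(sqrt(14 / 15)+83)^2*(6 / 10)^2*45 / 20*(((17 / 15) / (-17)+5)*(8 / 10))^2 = -359937282864 / 78125 - 578134176*sqrt(210) / 78125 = -4714435.11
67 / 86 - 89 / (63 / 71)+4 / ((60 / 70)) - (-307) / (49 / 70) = 1862251 / 5418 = 343.72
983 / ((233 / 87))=85521 / 233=367.04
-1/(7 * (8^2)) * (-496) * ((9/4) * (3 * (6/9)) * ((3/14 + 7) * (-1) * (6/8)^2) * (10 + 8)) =-2282499/6272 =-363.92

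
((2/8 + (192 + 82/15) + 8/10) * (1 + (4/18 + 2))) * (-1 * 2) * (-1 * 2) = 2558.66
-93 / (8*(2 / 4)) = -93 / 4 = -23.25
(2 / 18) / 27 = 1 / 243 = 0.00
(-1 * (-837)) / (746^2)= 0.00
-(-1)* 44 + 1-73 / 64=2807 / 64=43.86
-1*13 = -13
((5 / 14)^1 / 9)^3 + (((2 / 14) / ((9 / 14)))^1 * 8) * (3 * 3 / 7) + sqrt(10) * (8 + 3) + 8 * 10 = 11 * sqrt(10) + 164602493 / 2000376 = 117.07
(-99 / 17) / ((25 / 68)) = -396 / 25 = -15.84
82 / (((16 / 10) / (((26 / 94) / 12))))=1.18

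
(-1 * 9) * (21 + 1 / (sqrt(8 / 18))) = -405 / 2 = -202.50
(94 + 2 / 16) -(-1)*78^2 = 49425 / 8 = 6178.12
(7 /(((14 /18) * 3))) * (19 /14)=57 /14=4.07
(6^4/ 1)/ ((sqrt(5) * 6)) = 216 * sqrt(5)/ 5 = 96.60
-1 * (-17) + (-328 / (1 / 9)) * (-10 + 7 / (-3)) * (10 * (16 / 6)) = 970897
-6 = -6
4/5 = 0.80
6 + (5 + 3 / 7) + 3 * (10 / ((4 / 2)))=185 / 7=26.43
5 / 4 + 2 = 13 / 4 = 3.25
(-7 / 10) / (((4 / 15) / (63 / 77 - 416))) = 95907 / 88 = 1089.85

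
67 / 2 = 33.50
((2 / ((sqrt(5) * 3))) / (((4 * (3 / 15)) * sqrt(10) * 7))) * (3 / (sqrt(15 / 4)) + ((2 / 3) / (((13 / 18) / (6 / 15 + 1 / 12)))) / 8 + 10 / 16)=0.04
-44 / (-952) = 11 / 238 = 0.05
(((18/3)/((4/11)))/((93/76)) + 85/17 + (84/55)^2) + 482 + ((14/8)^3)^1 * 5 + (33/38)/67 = 4046364188917/7640036800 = 529.63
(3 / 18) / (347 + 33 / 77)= 7 / 14592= 0.00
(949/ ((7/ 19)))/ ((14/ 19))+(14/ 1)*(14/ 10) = 1722549/ 490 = 3515.41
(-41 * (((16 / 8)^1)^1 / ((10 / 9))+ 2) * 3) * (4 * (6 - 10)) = 7478.40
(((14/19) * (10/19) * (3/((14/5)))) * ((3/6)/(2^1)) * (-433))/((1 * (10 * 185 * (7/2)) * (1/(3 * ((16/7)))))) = -31176/654493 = -0.05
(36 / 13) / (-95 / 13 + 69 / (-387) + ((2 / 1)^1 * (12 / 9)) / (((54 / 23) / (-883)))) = -62694 / 22874941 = -0.00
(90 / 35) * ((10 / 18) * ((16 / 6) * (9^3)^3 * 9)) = 92980917360 / 7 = 13282988194.29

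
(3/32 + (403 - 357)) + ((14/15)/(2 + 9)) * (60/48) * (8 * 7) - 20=33827/1056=32.03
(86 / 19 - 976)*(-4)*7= 516824 / 19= 27201.26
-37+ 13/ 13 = -36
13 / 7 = 1.86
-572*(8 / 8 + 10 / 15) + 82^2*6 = 118172 / 3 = 39390.67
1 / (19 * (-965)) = -1 / 18335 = -0.00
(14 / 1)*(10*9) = 1260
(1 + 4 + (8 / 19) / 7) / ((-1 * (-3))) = 673 / 399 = 1.69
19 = 19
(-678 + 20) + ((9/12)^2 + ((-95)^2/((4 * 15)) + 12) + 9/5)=-118373/240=-493.22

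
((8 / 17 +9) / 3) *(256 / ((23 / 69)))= 41216 / 17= 2424.47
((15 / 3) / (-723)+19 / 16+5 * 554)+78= 32959321 / 11568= 2849.18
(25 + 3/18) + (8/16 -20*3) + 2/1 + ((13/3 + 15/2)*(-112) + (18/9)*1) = -4067/3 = -1355.67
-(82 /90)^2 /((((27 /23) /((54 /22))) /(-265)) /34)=69670726 /4455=15638.77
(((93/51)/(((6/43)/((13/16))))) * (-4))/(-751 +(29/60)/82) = 3552445/62813147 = 0.06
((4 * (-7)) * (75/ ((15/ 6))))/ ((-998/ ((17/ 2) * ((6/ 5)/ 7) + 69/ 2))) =15102/ 499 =30.26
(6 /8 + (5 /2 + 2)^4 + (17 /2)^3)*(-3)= -49197 /16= -3074.81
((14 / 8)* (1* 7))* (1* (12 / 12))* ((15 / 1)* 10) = 3675 / 2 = 1837.50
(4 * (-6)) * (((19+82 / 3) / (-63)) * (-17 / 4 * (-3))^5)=5328723321 / 896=5947235.85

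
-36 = -36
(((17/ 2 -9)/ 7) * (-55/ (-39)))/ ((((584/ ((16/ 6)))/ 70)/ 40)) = -11000/ 8541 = -1.29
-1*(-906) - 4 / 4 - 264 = 641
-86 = -86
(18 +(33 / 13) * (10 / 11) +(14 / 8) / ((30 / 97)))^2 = 674.23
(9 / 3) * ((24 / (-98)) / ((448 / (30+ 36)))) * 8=-297 / 343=-0.87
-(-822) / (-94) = -411 / 47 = -8.74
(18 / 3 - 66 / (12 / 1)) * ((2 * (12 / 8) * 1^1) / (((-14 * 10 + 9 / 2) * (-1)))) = 3 / 271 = 0.01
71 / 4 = 17.75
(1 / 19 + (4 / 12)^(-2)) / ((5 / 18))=32.59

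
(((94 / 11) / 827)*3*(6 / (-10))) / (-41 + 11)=141 / 227425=0.00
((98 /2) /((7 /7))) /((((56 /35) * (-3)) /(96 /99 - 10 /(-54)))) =-84035 /7128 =-11.79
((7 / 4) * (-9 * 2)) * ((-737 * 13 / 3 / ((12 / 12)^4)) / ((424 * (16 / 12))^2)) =1810809 / 5752832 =0.31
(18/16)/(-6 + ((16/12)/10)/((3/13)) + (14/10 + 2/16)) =-405/1403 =-0.29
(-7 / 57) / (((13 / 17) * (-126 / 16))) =136 / 6669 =0.02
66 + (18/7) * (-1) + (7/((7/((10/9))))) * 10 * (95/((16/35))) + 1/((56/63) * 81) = 398575/168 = 2372.47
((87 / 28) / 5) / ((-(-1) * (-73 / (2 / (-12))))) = 29 / 20440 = 0.00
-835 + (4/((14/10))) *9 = -5665/7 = -809.29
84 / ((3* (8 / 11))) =77 / 2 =38.50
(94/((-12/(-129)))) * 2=2021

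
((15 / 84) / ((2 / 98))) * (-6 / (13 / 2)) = -105 / 13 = -8.08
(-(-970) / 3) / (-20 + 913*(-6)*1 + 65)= -970 / 16299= -0.06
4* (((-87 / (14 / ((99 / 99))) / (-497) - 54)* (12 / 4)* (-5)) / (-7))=-11269350 / 24353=-462.75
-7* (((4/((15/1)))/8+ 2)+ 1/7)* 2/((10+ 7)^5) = -457/21297855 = -0.00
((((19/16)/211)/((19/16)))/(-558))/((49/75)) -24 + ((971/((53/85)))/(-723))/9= -24.24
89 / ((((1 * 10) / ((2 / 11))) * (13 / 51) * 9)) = 1513 / 2145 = 0.71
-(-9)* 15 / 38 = 135 / 38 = 3.55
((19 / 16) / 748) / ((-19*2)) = -1 / 23936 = -0.00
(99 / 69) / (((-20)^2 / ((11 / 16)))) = 363 / 147200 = 0.00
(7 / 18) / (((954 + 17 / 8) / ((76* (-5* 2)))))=-21280 / 68841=-0.31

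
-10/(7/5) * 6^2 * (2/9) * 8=-3200/7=-457.14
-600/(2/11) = -3300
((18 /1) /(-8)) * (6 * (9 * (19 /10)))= -4617 /20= -230.85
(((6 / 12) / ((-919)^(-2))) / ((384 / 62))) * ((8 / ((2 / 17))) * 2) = 9272575.98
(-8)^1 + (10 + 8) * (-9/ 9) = -26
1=1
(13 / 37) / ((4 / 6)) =39 / 74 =0.53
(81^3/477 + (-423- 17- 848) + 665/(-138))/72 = -1306915/526608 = -2.48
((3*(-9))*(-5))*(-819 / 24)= -36855 / 8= -4606.88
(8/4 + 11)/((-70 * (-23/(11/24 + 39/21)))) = 0.02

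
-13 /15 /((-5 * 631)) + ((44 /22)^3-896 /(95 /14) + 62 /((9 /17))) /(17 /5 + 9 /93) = -1448780264 /731029275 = -1.98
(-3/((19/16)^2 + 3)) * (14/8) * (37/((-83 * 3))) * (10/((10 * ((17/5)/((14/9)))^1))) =1160320/14337171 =0.08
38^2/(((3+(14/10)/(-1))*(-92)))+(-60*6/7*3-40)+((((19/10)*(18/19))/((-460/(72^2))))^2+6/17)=207.75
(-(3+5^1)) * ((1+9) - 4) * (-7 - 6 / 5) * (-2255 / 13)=-887568 / 13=-68274.46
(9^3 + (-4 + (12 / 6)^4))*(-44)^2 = 1434576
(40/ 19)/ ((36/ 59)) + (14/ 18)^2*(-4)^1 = 1586/ 1539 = 1.03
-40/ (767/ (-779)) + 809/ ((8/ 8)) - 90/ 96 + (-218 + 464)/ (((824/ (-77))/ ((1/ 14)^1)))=1070680107/ 1264016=847.05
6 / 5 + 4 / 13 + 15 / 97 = 10481 / 6305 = 1.66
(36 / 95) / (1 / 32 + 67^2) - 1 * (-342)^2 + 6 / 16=-1418810877131 / 12130360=-116963.62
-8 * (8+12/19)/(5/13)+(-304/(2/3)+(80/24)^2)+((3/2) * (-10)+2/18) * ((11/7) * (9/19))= -3803518/5985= -635.51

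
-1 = -1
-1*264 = -264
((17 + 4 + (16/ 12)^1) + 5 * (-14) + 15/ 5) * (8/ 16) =-67/ 3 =-22.33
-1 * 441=-441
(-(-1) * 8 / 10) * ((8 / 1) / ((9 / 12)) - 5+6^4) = 3124 / 3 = 1041.33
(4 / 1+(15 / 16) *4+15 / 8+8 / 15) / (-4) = -2.54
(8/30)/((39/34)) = 0.23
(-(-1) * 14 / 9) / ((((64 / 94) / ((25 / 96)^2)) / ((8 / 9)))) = 205625 / 1492992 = 0.14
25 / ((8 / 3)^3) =675 / 512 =1.32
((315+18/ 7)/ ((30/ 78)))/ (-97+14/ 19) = -549081/ 64015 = -8.58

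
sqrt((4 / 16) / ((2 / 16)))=sqrt(2)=1.41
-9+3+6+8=8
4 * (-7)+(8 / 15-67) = -1417 / 15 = -94.47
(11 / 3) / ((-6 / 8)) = -4.89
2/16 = 0.12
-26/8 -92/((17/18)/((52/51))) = -118573/1156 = -102.57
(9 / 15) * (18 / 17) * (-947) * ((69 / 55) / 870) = -588087 / 677875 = -0.87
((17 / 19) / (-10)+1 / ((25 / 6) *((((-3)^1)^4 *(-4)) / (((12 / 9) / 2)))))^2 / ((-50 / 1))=-47927929 / 296065125000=-0.00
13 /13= 1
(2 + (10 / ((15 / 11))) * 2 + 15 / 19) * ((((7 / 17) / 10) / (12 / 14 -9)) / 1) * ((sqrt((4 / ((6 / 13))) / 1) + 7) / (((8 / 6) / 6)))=-3.95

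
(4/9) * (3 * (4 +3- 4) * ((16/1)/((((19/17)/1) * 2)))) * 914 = 497216/19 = 26169.26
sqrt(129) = 11.36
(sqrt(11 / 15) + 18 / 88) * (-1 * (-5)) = 45 / 44 + sqrt(165) / 3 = 5.30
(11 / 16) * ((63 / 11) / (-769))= -63 / 12304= -0.01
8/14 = 4/7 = 0.57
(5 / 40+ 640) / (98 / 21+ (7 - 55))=-14.77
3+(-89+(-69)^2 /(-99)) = -1475 /11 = -134.09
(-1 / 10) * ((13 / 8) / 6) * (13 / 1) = -169 / 480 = -0.35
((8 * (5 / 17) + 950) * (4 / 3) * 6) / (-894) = -64760 / 7599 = -8.52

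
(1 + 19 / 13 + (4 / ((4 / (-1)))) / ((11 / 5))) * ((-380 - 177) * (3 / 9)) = -159859 / 429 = -372.63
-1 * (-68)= 68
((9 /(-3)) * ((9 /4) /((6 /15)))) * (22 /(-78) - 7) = 3195 /26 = 122.88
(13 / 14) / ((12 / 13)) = 169 / 168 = 1.01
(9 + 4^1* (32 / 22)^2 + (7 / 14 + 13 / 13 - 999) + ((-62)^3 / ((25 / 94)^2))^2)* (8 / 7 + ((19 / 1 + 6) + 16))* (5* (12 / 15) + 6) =63318253749589156594517 / 13234375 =4784378087336134.62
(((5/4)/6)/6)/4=5/576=0.01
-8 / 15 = -0.53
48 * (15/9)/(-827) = -80/827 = -0.10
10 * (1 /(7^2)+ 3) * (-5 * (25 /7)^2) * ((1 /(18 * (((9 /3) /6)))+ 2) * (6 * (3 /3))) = -175750000 /7203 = -24399.56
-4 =-4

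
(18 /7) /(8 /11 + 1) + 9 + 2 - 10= 2.49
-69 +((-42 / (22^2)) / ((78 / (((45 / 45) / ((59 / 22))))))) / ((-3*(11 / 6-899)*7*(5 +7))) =-37604755189 / 544996452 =-69.00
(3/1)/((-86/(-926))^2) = 347.81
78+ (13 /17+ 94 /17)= 1433 /17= 84.29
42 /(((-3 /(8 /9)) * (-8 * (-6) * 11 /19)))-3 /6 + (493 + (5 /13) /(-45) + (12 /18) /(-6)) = 3798703 /7722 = 491.93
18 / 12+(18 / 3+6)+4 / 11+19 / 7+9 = 3939 / 154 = 25.58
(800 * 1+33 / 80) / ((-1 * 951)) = -64033 / 76080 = -0.84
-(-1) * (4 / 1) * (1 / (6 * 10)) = 1 / 15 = 0.07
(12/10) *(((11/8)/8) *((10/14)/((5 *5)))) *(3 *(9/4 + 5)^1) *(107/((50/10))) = 307197/112000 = 2.74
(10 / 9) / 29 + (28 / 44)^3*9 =819017 / 347391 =2.36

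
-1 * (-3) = 3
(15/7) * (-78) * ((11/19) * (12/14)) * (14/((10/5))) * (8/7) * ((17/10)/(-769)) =1050192/715939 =1.47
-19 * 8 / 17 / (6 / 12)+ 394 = 6394 / 17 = 376.12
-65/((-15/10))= 130/3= 43.33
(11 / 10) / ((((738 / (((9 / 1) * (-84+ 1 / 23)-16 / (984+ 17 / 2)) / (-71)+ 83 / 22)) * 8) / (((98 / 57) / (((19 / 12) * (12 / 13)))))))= 654837297569 / 207262866981600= 0.00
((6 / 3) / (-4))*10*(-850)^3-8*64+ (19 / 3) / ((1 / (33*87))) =3070642671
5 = 5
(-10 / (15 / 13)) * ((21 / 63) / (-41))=26 / 369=0.07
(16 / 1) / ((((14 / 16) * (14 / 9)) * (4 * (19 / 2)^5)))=4608 / 121328851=0.00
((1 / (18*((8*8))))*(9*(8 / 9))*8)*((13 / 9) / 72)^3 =2197 / 4897760256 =0.00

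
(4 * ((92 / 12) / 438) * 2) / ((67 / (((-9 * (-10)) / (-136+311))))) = 0.00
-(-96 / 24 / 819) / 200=1 / 40950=0.00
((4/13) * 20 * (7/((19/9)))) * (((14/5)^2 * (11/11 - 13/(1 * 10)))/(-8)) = 37044/6175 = 6.00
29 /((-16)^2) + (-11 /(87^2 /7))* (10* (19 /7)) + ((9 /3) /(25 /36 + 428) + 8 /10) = 96313645673 /149519842560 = 0.64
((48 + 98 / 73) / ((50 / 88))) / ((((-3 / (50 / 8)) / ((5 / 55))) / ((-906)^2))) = -985550424 / 73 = -13500690.74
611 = 611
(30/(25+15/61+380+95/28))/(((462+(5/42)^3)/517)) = 392534227008/4778029768571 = 0.08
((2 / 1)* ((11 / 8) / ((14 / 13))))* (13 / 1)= 1859 / 56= 33.20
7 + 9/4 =37/4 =9.25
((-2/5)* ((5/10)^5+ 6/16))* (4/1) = -13/20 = -0.65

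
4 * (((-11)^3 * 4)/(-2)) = 10648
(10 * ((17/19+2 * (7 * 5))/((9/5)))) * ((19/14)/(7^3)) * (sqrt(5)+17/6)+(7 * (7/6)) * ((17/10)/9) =11225 * sqrt(5)/7203+7724783/1296540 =9.44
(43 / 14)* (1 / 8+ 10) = 3483 / 112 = 31.10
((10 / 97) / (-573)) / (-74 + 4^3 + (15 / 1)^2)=-2 / 2389983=-0.00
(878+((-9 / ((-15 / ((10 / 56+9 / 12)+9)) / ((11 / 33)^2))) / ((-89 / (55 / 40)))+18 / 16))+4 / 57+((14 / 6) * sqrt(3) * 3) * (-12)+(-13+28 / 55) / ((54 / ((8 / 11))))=181295342357 / 206247888 - 84 * sqrt(3)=733.52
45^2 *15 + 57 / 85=2581932 / 85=30375.67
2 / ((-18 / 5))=-5 / 9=-0.56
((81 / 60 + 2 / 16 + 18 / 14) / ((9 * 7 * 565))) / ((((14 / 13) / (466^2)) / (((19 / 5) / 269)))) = 10365453059 / 46917769500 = 0.22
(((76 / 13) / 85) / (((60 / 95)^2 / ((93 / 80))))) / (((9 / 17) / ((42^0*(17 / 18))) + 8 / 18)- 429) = -10844079 / 23154872000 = -0.00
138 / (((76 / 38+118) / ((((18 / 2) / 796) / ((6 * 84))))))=23 / 891520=0.00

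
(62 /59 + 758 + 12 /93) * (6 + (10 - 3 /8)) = 43391875 /3658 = 11862.19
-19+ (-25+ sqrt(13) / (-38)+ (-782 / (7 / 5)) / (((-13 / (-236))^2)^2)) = -12129002463348 / 199927- sqrt(13) / 38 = -60667155.92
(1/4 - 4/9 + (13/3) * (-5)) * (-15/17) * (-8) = -7870/51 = -154.31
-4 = -4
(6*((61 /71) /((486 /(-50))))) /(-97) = 3050 /557847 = 0.01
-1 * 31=-31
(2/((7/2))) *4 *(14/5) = 32/5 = 6.40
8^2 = 64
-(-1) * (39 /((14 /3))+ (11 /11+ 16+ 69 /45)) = 26.89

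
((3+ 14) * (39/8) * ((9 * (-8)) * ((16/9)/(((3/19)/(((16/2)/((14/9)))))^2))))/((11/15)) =-8271694080/539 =-15346371.21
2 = 2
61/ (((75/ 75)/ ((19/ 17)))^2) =22021/ 289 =76.20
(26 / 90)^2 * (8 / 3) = 1352 / 6075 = 0.22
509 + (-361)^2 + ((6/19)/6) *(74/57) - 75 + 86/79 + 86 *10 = 11260683539/85557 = 131616.16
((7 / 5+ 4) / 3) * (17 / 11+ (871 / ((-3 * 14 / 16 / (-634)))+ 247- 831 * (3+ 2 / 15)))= 720761523 / 1925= 374421.57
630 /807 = 210 /269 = 0.78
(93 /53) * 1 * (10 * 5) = 4650 /53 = 87.74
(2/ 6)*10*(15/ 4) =12.50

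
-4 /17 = -0.24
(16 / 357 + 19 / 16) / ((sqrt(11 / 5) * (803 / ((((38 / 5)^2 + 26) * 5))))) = 2456611 * sqrt(55) / 42045080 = 0.43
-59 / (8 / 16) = -118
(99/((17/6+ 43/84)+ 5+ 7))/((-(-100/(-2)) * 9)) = -462/32225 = -0.01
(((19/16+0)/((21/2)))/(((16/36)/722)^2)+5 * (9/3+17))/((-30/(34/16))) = -1136910241/53760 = -21147.88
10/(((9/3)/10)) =100/3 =33.33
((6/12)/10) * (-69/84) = -23/560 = -0.04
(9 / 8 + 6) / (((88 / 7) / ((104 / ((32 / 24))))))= 15561 / 352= 44.21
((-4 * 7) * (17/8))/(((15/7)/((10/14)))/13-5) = 1547/124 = 12.48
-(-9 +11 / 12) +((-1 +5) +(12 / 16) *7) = 52 / 3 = 17.33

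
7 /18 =0.39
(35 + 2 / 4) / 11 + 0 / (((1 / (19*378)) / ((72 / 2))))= 71 / 22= 3.23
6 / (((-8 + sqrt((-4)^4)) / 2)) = 3 / 2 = 1.50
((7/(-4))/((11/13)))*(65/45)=-1183/396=-2.99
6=6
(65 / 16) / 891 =65 / 14256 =0.00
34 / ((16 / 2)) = 17 / 4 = 4.25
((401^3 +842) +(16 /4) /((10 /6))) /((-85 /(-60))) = 3868922724 /85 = 45516737.93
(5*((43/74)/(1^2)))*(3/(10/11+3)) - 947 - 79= -75759/74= -1023.77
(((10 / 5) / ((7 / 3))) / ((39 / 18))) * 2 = 72 / 91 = 0.79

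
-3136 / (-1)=3136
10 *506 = 5060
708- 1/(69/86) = 48766/69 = 706.75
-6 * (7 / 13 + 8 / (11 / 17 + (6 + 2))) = -5594 / 637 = -8.78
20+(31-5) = 46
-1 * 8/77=-8/77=-0.10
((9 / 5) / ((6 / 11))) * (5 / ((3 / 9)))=99 / 2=49.50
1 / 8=0.12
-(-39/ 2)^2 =-1521/ 4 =-380.25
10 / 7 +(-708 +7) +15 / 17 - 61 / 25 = -2085859 / 2975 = -701.13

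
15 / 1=15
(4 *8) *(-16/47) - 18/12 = -1165/94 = -12.39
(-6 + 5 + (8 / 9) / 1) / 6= -1 / 54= -0.02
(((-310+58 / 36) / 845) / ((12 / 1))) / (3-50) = 427 / 659880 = 0.00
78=78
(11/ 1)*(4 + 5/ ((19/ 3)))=1001/ 19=52.68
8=8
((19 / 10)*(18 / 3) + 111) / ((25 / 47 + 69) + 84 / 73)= 524943 / 303140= 1.73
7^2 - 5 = 44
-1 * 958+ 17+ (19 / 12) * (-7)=-11425 / 12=-952.08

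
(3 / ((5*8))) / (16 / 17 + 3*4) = 51 / 8800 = 0.01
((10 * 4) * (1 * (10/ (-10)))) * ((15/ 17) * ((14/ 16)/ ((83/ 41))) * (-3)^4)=-1743525/ 1411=-1235.67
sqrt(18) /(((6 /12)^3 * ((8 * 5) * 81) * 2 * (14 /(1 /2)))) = sqrt(2) /7560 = 0.00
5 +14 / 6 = 22 / 3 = 7.33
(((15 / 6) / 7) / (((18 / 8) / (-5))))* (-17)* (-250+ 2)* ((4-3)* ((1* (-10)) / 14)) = 1054000 / 441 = 2390.02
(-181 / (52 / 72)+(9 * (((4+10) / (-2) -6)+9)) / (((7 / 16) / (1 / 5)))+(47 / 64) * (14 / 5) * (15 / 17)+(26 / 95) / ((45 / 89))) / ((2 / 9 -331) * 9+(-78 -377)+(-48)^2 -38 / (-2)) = 56021932229 / 234697226400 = 0.24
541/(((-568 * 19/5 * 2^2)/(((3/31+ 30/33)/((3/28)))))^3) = -936017046967625/1345651844822056797696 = -0.00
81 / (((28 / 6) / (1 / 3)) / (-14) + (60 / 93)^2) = -25947 / 187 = -138.75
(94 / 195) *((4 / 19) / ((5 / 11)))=4136 / 18525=0.22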